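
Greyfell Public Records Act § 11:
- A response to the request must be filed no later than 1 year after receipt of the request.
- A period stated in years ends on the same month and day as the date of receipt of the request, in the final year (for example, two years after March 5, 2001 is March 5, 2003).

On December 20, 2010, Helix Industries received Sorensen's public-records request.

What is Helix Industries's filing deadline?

December 20, 2011

1 year after December 20, 2010 is December 20, 2011.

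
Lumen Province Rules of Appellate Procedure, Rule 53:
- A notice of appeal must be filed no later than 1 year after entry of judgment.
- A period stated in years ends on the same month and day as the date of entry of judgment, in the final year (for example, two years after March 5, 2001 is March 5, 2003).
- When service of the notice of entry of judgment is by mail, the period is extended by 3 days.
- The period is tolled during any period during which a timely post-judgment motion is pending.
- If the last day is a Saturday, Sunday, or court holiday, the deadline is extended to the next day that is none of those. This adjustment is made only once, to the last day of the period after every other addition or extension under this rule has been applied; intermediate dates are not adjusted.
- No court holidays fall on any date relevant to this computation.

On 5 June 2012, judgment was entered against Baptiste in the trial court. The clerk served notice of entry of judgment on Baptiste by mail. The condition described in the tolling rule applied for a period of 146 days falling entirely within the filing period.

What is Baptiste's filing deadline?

1 year after 5 June 2012 is June 5, 2013.
Service was by mail, adding 3 days: June 5, 2013 + 3 days = June 8, 2013.
Tolling adds 146 days: June 8, 2013 + 146 days = November 1, 2013.
November 1, 2013 is a Friday and not a court holiday, so no extension applies.

November 1, 2013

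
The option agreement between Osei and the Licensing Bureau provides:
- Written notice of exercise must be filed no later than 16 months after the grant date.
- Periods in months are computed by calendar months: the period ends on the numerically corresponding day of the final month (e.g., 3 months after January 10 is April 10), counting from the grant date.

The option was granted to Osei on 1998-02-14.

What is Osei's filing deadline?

June 14, 1999

16 months after 1998-02-14 is June 14, 1999.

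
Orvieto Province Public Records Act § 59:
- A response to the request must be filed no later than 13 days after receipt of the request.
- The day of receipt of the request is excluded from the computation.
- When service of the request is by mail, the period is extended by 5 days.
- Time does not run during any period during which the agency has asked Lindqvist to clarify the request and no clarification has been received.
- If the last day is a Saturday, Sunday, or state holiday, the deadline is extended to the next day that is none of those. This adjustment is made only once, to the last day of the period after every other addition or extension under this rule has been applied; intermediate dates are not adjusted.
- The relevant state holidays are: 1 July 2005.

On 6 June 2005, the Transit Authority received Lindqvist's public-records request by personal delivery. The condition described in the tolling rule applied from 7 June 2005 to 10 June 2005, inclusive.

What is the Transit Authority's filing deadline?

13 days after 6 June 2005 is June 19, 2005.
Service was not by mail, so no mail extension applies.
From June 7, 2005 through June 10, 2005 inclusive is 4 days; tolling adds 4 days: June 19, 2005 + 4 days = June 23, 2005.
June 23, 2005 is a Thursday and not a state holiday, so no extension applies.

June 23, 2005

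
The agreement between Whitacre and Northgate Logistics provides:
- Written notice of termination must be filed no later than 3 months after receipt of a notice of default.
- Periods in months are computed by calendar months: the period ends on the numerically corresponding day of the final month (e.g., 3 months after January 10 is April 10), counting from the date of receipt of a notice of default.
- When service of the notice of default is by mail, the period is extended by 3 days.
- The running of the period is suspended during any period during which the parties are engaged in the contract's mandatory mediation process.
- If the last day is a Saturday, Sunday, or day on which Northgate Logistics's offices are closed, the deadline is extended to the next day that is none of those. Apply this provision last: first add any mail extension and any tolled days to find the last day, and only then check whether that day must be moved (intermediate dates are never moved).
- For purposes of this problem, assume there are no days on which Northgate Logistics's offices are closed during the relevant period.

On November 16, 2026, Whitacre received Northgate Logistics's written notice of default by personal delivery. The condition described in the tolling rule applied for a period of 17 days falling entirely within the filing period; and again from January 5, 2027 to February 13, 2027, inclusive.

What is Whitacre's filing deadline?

April 14, 2027

3 months after November 16, 2026 is February 16, 2027.
Service was not by mail, so no mail extension applies.
Tolling adds 17 days: February 16, 2027 + 17 days = March 5, 2027.
From January 5, 2027 through February 13, 2027 inclusive is 40 days; tolling adds 40 days: March 5, 2027 + 40 days = April 14, 2027.
April 14, 2027 is a Wednesday and not a day on which Northgate Logistics's offices are closed, so no extension applies.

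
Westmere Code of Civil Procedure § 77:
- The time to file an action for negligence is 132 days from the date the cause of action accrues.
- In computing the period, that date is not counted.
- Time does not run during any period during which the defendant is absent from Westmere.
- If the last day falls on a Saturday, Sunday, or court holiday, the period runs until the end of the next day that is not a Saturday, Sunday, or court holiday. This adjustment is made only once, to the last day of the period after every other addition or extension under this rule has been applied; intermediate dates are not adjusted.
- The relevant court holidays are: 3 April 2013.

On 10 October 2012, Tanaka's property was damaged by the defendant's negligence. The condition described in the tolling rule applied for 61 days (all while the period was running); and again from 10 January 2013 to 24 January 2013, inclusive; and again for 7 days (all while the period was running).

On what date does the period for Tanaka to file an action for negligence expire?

132 days after 10 October 2012 is February 19, 2013.
Tolling adds 61 days: February 19, 2013 + 61 days = April 21, 2013.
From January 10, 2013 through January 24, 2013 inclusive is 15 days; tolling adds 15 days: April 21, 2013 + 15 days = May 6, 2013.
Tolling adds 7 days: May 6, 2013 + 7 days = May 13, 2013.
May 13, 2013 is a Monday and not a court holiday, so no extension applies.

May 13, 2013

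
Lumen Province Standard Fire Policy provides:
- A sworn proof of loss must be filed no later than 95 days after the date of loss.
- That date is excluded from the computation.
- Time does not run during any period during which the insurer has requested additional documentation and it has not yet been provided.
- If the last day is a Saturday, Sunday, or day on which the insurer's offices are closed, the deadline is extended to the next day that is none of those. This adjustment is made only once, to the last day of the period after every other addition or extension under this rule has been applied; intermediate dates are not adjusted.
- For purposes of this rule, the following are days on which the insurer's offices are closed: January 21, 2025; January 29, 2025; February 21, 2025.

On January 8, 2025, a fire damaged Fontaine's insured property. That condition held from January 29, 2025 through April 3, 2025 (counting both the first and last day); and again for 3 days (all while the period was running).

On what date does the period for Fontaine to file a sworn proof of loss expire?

June 20, 2025

95 days after January 8, 2025 is April 13, 2025.
From January 29, 2025 through April 3, 2025 inclusive is 65 days; tolling adds 65 days: April 13, 2025 + 65 days = June 17, 2025.
Tolling adds 3 days: June 17, 2025 + 3 days = June 20, 2025.
June 20, 2025 is a Friday and not a day on which the insurer's offices are closed, so no extension applies.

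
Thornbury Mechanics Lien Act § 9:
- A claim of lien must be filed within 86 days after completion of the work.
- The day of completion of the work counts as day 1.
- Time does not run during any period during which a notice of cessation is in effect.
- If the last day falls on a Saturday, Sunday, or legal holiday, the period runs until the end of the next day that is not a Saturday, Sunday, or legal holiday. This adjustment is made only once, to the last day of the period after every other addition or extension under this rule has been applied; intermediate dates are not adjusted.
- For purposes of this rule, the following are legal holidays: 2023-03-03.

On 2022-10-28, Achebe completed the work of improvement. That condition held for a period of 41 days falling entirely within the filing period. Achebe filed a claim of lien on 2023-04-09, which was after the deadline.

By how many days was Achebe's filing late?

34 days

Counting 2022-10-28 as day 1, day 86 is January 21, 2023.
Tolling adds 41 days: January 21, 2023 + 41 days = March 3, 2023.
March 3, 2023 is a listed holiday; March 4, 2023 is Saturday; March 5, 2023 is Sunday. The next qualifying day is March 6, 2023.
The deadline is March 6, 2023; from March 6, 2023 to April 9, 2023 is 34 days.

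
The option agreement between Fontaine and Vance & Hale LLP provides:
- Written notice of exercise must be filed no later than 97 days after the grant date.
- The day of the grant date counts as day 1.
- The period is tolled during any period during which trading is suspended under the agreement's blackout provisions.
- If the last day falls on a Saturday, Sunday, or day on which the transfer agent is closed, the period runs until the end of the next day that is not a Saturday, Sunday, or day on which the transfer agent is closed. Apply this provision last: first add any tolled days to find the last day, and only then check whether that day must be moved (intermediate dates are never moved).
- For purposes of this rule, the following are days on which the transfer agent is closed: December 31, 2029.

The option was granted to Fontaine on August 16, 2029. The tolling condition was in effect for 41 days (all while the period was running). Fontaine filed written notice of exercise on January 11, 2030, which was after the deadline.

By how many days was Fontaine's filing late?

Counting August 16, 2029 as day 1, day 97 is November 20, 2029.
Tolling adds 41 days: November 20, 2029 + 41 days = December 31, 2029.
December 31, 2029 is a listed holiday. The next qualifying day is January 1, 2030.
The deadline is January 1, 2030; from January 1, 2030 to January 11, 2030 is 10 days.

10 days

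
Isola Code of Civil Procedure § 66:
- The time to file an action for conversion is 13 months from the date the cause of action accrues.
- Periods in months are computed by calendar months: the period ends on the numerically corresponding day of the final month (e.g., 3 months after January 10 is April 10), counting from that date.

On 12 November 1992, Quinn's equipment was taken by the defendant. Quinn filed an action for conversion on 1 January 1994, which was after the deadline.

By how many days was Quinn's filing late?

20 days

13 months after 12 November 1992 is December 12, 1993.
The deadline is December 12, 1993; from December 12, 1993 to January 1, 1994 is 20 days.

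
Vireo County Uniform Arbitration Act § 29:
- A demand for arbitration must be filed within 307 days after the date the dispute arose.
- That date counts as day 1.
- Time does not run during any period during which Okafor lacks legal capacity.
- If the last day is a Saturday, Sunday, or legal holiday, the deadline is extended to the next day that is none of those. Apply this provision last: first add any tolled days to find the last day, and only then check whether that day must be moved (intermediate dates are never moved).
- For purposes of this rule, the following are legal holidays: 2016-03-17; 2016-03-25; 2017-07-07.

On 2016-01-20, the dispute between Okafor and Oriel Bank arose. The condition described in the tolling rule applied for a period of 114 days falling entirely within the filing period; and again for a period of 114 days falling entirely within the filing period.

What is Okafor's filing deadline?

July 10, 2017

Counting 2016-01-20 as day 1, day 307 is November 21, 2016.
Tolling adds 114 days: November 21, 2016 + 114 days = March 15, 2017.
Tolling adds 114 days: March 15, 2017 + 114 days = July 7, 2017.
July 7, 2017 is a listed holiday; July 8, 2017 is Saturday; July 9, 2017 is Sunday. The next qualifying day is July 10, 2017.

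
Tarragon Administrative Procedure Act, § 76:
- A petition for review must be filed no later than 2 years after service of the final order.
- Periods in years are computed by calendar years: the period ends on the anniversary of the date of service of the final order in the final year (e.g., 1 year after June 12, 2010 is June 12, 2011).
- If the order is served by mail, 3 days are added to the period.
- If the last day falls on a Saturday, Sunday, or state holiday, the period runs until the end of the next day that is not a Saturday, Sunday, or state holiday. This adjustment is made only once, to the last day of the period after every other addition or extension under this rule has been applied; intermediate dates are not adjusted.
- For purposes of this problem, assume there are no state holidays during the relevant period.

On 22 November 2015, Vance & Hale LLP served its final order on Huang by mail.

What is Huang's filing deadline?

2 years after 22 November 2015 is November 22, 2017.
Service was by mail, adding 3 days: November 22, 2017 + 3 days = November 25, 2017.
November 25, 2017 is Saturday; November 26, 2017 is Sunday. The next qualifying day is November 27, 2017.

November 27, 2017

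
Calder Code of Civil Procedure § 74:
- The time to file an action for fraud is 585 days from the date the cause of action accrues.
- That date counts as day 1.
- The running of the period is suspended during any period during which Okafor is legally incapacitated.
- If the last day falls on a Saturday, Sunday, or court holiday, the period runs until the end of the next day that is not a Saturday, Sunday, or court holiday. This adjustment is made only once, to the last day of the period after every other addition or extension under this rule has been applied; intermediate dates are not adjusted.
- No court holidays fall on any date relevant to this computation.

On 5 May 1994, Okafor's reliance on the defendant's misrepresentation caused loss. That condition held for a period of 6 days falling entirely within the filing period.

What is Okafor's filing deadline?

Counting 5 May 1994 as day 1, day 585 is December 10, 1995.
Tolling adds 6 days: December 10, 1995 + 6 days = December 16, 1995.
December 16, 1995 is Saturday; December 17, 1995 is Sunday. The next qualifying day is December 18, 1995.

December 18, 1995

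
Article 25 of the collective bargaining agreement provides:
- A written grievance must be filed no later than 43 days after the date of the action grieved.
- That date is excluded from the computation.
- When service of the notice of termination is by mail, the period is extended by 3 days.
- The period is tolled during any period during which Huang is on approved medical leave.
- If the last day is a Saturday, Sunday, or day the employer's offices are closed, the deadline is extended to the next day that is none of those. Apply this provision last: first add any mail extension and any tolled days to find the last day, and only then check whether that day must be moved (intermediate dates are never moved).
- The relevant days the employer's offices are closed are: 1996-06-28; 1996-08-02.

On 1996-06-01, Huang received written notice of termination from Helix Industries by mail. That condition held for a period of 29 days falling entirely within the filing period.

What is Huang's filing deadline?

43 days after 1996-06-01 is July 14, 1996.
Service was by mail, adding 3 days: July 14, 1996 + 3 days = July 17, 1996.
Tolling adds 29 days: July 17, 1996 + 29 days = August 15, 1996.
August 15, 1996 is a Thursday and not a day the employer's offices are closed, so no extension applies.

August 15, 1996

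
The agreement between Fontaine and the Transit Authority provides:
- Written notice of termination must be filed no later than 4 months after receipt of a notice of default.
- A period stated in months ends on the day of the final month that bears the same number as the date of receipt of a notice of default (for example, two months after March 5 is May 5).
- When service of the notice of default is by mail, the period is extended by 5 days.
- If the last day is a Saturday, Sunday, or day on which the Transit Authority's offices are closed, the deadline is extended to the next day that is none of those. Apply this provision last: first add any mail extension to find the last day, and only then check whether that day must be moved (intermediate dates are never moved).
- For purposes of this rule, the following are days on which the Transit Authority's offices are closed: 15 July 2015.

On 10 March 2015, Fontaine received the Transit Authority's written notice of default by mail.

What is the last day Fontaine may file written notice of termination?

4 months after 10 March 2015 is July 10, 2015.
Service was by mail, adding 5 days: July 10, 2015 + 5 days = July 15, 2015.
July 15, 2015 is a listed holiday. The next qualifying day is July 16, 2015.

July 16, 2015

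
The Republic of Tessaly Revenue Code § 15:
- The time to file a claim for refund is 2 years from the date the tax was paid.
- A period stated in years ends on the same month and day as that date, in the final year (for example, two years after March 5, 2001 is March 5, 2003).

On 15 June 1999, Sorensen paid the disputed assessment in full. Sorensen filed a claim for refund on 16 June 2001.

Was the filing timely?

2 years after 15 June 1999 is June 15, 2001.
The deadline is June 15, 2001; the filing on June 16, 2001 is after that date.

No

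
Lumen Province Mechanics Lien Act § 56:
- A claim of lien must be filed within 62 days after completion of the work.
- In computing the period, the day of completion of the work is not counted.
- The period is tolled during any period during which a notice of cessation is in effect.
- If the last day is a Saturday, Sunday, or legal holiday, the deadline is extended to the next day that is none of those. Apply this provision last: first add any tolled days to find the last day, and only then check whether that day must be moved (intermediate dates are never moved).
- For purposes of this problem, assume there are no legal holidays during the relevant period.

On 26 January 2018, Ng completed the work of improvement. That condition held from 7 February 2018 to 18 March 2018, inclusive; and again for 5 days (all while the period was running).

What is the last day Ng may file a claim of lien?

62 days after 26 January 2018 is March 29, 2018.
From February 7, 2018 through March 18, 2018 inclusive is 40 days; tolling adds 40 days: March 29, 2018 + 40 days = May 8, 2018.
Tolling adds 5 days: May 8, 2018 + 5 days = May 13, 2018.
May 13, 2018 is Sunday. The next qualifying day is May 14, 2018.

May 14, 2018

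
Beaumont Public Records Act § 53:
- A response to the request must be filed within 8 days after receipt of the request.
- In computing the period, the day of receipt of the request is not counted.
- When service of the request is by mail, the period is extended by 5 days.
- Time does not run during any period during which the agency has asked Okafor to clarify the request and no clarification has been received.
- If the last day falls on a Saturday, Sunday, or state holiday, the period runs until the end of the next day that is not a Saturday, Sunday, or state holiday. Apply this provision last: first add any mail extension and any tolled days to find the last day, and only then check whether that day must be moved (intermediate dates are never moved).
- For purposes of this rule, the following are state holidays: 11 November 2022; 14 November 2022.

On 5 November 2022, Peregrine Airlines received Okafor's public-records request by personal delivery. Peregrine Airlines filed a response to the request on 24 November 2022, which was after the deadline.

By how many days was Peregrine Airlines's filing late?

9 days

8 days after 5 November 2022 is November 13, 2022.
Service was not by mail, so no mail extension applies.
November 13, 2022 is Sunday; November 14, 2022 is a listed holiday. The next qualifying day is November 15, 2022.
The deadline is November 15, 2022; from November 15, 2022 to November 24, 2022 is 9 days.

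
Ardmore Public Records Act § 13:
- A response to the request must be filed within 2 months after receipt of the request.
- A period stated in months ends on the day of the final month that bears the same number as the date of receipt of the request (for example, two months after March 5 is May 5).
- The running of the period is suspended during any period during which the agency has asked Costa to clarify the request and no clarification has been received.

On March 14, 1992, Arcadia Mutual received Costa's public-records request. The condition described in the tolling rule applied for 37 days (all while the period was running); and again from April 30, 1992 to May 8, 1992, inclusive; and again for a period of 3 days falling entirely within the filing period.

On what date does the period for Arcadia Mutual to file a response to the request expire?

2 months after March 14, 1992 is May 14, 1992.
Tolling adds 37 days: May 14, 1992 + 37 days = June 20, 1992.
From April 30, 1992 through May 8, 1992 inclusive is 9 days; tolling adds 9 days: June 20, 1992 + 9 days = June 29, 1992.
Tolling adds 3 days: June 29, 1992 + 3 days = July 2, 1992.

July 2, 1992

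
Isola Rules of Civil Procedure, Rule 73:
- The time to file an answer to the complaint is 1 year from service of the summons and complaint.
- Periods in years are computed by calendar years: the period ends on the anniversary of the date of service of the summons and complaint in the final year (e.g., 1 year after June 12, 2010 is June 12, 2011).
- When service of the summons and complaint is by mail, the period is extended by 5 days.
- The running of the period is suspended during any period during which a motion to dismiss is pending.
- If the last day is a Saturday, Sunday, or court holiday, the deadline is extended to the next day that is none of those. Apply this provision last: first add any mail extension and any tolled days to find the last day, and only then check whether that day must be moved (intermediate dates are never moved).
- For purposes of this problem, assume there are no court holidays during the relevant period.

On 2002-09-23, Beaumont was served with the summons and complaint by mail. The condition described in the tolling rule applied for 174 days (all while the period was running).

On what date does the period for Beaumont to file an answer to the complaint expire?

1 year after 2002-09-23 is September 23, 2003.
Service was by mail, adding 5 days: September 23, 2003 + 5 days = September 28, 2003.
Tolling adds 174 days: September 28, 2003 + 174 days = March 20, 2004.
March 20, 2004 is Saturday; March 21, 2004 is Sunday. The next qualifying day is March 22, 2004.

March 22, 2004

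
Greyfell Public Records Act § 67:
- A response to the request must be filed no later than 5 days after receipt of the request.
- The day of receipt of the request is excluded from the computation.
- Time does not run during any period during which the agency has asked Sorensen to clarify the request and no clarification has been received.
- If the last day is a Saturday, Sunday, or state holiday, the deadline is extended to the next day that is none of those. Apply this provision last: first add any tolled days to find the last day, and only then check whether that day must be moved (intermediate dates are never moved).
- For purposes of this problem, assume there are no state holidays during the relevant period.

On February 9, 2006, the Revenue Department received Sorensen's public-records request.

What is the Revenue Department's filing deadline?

5 days after February 9, 2006 is February 14, 2006.
February 14, 2006 is a Tuesday and not a state holiday, so no extension applies.

February 14, 2006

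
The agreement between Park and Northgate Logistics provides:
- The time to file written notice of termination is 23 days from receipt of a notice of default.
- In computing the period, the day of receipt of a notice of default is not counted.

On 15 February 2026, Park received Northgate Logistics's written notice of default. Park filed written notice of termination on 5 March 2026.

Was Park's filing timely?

23 days after 15 February 2026 is March 10, 2026.
The deadline is March 10, 2026; the filing on March 5, 2026 is on or before that date.

Yes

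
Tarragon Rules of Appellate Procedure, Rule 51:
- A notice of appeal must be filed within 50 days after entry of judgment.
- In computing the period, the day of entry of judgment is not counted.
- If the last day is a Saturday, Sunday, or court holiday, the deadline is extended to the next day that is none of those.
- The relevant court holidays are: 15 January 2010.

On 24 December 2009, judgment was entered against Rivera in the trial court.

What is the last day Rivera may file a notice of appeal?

50 days after 24 December 2009 is February 12, 2010.
February 12, 2010 is a Friday and not a court holiday, so no extension applies.

February 12, 2010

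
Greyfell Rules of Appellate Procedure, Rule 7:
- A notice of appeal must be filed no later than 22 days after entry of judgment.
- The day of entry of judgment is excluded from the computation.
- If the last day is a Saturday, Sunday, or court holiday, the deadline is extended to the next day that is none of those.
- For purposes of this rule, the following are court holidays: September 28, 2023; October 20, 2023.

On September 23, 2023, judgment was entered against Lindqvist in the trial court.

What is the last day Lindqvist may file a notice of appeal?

October 16, 2023

22 days after September 23, 2023 is October 15, 2023.
October 15, 2023 is Sunday. The next qualifying day is October 16, 2023.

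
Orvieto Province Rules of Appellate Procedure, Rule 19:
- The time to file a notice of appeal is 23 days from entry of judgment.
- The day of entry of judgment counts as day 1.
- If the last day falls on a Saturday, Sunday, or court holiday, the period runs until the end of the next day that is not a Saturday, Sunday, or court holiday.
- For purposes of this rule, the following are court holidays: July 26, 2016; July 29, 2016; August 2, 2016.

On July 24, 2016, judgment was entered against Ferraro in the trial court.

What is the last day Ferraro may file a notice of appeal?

Counting July 24, 2016 as day 1, day 23 is August 15, 2016.
August 15, 2016 is a Monday and not a court holiday, so no extension applies.

August 15, 2016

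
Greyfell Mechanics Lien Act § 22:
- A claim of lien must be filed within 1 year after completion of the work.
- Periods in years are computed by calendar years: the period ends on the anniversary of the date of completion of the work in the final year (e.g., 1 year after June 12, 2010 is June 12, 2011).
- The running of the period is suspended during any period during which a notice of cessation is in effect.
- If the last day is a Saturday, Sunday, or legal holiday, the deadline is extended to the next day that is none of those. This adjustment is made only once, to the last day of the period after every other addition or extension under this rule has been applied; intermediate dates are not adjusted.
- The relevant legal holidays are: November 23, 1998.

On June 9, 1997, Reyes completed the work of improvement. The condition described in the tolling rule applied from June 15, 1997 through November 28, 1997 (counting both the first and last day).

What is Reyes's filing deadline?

November 24, 1998

1 year after June 9, 1997 is June 9, 1998.
From June 15, 1997 through November 28, 1997 inclusive is 167 days; tolling adds 167 days: June 9, 1998 + 167 days = November 23, 1998.
November 23, 1998 is a listed holiday. The next qualifying day is November 24, 1998.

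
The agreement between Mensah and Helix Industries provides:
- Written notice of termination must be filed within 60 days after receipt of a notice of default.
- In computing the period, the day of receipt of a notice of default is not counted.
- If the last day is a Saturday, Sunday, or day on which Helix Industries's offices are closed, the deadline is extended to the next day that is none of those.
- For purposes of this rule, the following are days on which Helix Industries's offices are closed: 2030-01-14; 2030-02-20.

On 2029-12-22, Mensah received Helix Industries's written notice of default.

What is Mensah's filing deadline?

60 days after 2029-12-22 is February 20, 2030.
February 20, 2030 is a listed holiday. The next qualifying day is February 21, 2030.

February 21, 2030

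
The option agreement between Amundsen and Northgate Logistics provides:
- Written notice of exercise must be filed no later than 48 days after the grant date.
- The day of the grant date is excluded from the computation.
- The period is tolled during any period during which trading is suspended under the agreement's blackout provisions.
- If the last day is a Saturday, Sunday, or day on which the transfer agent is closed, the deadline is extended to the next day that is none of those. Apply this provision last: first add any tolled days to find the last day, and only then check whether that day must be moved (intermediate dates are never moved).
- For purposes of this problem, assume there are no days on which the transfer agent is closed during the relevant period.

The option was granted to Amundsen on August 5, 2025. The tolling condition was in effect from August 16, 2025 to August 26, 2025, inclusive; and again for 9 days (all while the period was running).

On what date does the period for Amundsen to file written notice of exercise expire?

48 days after August 5, 2025 is September 22, 2025.
From August 16, 2025 through August 26, 2025 inclusive is 11 days; tolling adds 11 days: September 22, 2025 + 11 days = October 3, 2025.
Tolling adds 9 days: October 3, 2025 + 9 days = October 12, 2025.
October 12, 2025 is Sunday. The next qualifying day is October 13, 2025.

October 13, 2025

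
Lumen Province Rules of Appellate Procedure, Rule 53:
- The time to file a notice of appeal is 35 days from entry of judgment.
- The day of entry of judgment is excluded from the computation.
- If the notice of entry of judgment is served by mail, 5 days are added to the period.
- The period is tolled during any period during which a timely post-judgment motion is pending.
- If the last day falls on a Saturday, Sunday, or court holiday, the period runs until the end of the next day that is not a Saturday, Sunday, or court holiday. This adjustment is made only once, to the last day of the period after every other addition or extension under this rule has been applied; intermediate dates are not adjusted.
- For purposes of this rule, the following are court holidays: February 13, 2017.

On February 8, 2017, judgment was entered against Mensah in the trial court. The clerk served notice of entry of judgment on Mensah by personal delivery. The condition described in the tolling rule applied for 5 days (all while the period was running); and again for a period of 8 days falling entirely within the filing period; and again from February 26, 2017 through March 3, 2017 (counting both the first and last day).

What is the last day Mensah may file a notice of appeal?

April 3, 2017

35 days after February 8, 2017 is March 15, 2017.
Service was not by mail, so no mail extension applies.
Tolling adds 5 days: March 15, 2017 + 5 days = March 20, 2017.
Tolling adds 8 days: March 20, 2017 + 8 days = March 28, 2017.
From February 26, 2017 through March 3, 2017 inclusive is 6 days; tolling adds 6 days: March 28, 2017 + 6 days = April 3, 2017.
April 3, 2017 is a Monday and not a court holiday, so no extension applies.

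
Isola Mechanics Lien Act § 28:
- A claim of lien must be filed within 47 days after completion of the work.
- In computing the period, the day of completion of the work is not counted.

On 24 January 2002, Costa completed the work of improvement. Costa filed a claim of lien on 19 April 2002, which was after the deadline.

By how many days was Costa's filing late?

47 days after 24 January 2002 is March 12, 2002.
The deadline is March 12, 2002; from March 12, 2002 to April 19, 2002 is 38 days.

38 days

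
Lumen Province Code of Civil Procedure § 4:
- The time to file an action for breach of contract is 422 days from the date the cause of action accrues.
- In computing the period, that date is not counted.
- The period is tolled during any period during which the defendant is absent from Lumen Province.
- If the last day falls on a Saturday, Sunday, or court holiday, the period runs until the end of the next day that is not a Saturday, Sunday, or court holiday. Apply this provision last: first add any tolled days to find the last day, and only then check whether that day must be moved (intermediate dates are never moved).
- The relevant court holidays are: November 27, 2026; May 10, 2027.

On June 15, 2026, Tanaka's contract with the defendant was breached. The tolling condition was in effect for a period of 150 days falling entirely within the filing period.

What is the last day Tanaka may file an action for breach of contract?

January 10, 2028

422 days after June 15, 2026 is August 11, 2027.
Tolling adds 150 days: August 11, 2027 + 150 days = January 8, 2028.
January 8, 2028 is Saturday; January 9, 2028 is Sunday. The next qualifying day is January 10, 2028.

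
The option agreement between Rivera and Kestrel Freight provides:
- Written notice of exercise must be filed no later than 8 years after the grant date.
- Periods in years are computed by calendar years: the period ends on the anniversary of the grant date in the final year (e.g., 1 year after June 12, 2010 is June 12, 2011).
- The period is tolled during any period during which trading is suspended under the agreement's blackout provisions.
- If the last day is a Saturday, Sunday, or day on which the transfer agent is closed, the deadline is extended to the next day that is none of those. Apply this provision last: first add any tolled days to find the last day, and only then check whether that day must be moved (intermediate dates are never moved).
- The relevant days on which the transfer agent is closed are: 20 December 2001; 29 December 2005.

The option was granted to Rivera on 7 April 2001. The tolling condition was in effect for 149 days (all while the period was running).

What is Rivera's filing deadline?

8 years after 7 April 2001 is April 7, 2009.
Tolling adds 149 days: April 7, 2009 + 149 days = September 3, 2009.
September 3, 2009 is a Thursday and not a day on which the transfer agent is closed, so no extension applies.

September 3, 2009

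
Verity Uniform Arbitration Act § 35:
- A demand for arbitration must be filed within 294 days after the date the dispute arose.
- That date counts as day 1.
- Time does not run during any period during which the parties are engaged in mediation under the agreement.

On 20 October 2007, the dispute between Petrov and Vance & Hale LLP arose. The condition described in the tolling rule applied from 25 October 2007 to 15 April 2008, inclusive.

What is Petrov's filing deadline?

January 29, 2009

Counting 20 October 2007 as day 1, day 294 is August 8, 2008.
From October 25, 2007 through April 15, 2008 inclusive is 174 days; tolling adds 174 days: August 8, 2008 + 174 days = January 29, 2009.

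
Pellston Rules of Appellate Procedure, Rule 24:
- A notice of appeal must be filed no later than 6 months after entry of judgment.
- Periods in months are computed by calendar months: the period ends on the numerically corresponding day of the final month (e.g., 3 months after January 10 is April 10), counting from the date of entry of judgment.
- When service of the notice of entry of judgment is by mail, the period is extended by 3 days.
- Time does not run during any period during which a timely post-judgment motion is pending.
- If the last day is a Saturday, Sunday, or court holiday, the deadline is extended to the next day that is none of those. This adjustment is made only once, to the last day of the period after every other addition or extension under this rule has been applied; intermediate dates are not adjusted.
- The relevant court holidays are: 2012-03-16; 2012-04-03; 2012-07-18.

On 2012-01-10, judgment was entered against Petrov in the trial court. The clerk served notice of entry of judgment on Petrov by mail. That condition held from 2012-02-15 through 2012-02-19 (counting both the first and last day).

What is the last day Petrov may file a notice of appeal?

July 19, 2012

6 months after 2012-01-10 is July 10, 2012.
Service was by mail, adding 3 days: July 10, 2012 + 3 days = July 13, 2012.
From February 15, 2012 through February 19, 2012 inclusive is 5 days; tolling adds 5 days: July 13, 2012 + 5 days = July 18, 2012.
July 18, 2012 is a listed holiday. The next qualifying day is July 19, 2012.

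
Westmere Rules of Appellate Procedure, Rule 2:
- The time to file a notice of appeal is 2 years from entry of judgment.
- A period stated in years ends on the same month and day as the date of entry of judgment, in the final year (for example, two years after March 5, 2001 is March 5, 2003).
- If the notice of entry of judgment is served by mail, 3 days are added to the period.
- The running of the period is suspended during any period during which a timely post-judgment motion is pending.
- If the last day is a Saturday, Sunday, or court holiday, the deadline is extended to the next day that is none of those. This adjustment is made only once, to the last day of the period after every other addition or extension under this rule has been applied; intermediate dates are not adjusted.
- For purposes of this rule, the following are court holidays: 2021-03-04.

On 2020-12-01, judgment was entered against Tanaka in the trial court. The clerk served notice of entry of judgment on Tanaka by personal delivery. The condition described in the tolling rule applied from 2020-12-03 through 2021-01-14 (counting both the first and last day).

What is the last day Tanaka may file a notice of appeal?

2 years after 2020-12-01 is December 1, 2022.
Service was not by mail, so no mail extension applies.
From December 3, 2020 through January 14, 2021 inclusive is 43 days; tolling adds 43 days: December 1, 2022 + 43 days = January 13, 2023.
January 13, 2023 is a Friday and not a court holiday, so no extension applies.

January 13, 2023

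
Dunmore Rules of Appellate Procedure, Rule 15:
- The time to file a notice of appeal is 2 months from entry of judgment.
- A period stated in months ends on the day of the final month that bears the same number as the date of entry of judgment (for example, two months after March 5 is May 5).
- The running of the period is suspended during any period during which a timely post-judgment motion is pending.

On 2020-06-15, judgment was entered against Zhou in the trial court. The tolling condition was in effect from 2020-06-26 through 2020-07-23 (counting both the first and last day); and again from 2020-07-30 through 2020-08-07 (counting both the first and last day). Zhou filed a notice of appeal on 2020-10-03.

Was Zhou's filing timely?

2 months after 2020-06-15 is August 15, 2020.
From June 26, 2020 through July 23, 2020 inclusive is 28 days; tolling adds 28 days: August 15, 2020 + 28 days = September 12, 2020.
From July 30, 2020 through August 7, 2020 inclusive is 9 days; tolling adds 9 days: September 12, 2020 + 9 days = September 21, 2020.
The deadline is September 21, 2020; the filing on October 3, 2020 is after that date.

No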